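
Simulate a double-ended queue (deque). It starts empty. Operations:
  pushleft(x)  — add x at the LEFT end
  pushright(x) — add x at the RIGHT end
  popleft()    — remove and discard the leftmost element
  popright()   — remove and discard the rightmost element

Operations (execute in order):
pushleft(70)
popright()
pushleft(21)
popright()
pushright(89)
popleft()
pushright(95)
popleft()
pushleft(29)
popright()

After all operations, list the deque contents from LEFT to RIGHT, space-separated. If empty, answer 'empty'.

Answer: empty

Derivation:
pushleft(70): [70]
popright(): []
pushleft(21): [21]
popright(): []
pushright(89): [89]
popleft(): []
pushright(95): [95]
popleft(): []
pushleft(29): [29]
popright(): []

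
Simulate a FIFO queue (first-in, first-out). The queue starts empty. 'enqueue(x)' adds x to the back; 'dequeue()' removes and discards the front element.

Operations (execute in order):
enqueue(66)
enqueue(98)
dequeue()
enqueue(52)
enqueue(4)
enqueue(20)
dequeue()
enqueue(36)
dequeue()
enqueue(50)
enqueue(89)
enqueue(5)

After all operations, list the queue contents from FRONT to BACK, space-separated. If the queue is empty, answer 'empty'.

enqueue(66): [66]
enqueue(98): [66, 98]
dequeue(): [98]
enqueue(52): [98, 52]
enqueue(4): [98, 52, 4]
enqueue(20): [98, 52, 4, 20]
dequeue(): [52, 4, 20]
enqueue(36): [52, 4, 20, 36]
dequeue(): [4, 20, 36]
enqueue(50): [4, 20, 36, 50]
enqueue(89): [4, 20, 36, 50, 89]
enqueue(5): [4, 20, 36, 50, 89, 5]

Answer: 4 20 36 50 89 5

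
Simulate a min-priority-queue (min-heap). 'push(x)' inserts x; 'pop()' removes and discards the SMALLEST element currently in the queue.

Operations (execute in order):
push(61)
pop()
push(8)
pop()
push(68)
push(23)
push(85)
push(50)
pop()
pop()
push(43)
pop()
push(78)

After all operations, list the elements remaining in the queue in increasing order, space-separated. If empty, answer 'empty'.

Answer: 68 78 85

Derivation:
push(61): heap contents = [61]
pop() → 61: heap contents = []
push(8): heap contents = [8]
pop() → 8: heap contents = []
push(68): heap contents = [68]
push(23): heap contents = [23, 68]
push(85): heap contents = [23, 68, 85]
push(50): heap contents = [23, 50, 68, 85]
pop() → 23: heap contents = [50, 68, 85]
pop() → 50: heap contents = [68, 85]
push(43): heap contents = [43, 68, 85]
pop() → 43: heap contents = [68, 85]
push(78): heap contents = [68, 78, 85]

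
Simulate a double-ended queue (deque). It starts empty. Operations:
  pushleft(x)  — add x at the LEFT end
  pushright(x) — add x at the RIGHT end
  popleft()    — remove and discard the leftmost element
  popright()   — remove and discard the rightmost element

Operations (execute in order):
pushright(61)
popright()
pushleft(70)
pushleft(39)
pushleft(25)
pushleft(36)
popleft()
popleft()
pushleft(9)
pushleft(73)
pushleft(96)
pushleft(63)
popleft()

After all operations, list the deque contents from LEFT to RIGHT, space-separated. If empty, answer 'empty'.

pushright(61): [61]
popright(): []
pushleft(70): [70]
pushleft(39): [39, 70]
pushleft(25): [25, 39, 70]
pushleft(36): [36, 25, 39, 70]
popleft(): [25, 39, 70]
popleft(): [39, 70]
pushleft(9): [9, 39, 70]
pushleft(73): [73, 9, 39, 70]
pushleft(96): [96, 73, 9, 39, 70]
pushleft(63): [63, 96, 73, 9, 39, 70]
popleft(): [96, 73, 9, 39, 70]

Answer: 96 73 9 39 70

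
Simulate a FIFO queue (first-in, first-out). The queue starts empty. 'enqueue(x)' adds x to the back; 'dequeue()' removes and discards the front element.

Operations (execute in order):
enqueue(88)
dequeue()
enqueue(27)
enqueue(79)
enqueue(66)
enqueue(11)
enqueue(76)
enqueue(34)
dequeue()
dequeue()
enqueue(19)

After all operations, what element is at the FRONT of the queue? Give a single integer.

Answer: 66

Derivation:
enqueue(88): queue = [88]
dequeue(): queue = []
enqueue(27): queue = [27]
enqueue(79): queue = [27, 79]
enqueue(66): queue = [27, 79, 66]
enqueue(11): queue = [27, 79, 66, 11]
enqueue(76): queue = [27, 79, 66, 11, 76]
enqueue(34): queue = [27, 79, 66, 11, 76, 34]
dequeue(): queue = [79, 66, 11, 76, 34]
dequeue(): queue = [66, 11, 76, 34]
enqueue(19): queue = [66, 11, 76, 34, 19]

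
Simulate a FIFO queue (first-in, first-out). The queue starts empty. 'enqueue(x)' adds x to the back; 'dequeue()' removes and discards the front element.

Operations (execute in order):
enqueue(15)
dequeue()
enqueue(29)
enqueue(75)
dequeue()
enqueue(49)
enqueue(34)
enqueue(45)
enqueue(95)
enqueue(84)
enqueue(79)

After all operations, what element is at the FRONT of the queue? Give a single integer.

enqueue(15): queue = [15]
dequeue(): queue = []
enqueue(29): queue = [29]
enqueue(75): queue = [29, 75]
dequeue(): queue = [75]
enqueue(49): queue = [75, 49]
enqueue(34): queue = [75, 49, 34]
enqueue(45): queue = [75, 49, 34, 45]
enqueue(95): queue = [75, 49, 34, 45, 95]
enqueue(84): queue = [75, 49, 34, 45, 95, 84]
enqueue(79): queue = [75, 49, 34, 45, 95, 84, 79]

Answer: 75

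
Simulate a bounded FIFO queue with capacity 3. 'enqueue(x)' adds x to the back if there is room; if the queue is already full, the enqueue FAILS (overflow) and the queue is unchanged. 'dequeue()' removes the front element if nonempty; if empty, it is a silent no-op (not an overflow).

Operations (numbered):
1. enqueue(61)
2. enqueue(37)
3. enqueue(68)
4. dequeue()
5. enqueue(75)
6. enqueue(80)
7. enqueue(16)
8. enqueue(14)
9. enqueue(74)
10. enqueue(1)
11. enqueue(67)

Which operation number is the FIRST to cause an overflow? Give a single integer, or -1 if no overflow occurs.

1. enqueue(61): size=1
2. enqueue(37): size=2
3. enqueue(68): size=3
4. dequeue(): size=2
5. enqueue(75): size=3
6. enqueue(80): size=3=cap → OVERFLOW (fail)
7. enqueue(16): size=3=cap → OVERFLOW (fail)
8. enqueue(14): size=3=cap → OVERFLOW (fail)
9. enqueue(74): size=3=cap → OVERFLOW (fail)
10. enqueue(1): size=3=cap → OVERFLOW (fail)
11. enqueue(67): size=3=cap → OVERFLOW (fail)

Answer: 6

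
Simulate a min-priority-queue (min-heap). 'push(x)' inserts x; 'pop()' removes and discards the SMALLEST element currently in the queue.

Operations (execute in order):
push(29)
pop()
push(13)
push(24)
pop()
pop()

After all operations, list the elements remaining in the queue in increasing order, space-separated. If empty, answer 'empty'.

Answer: empty

Derivation:
push(29): heap contents = [29]
pop() → 29: heap contents = []
push(13): heap contents = [13]
push(24): heap contents = [13, 24]
pop() → 13: heap contents = [24]
pop() → 24: heap contents = []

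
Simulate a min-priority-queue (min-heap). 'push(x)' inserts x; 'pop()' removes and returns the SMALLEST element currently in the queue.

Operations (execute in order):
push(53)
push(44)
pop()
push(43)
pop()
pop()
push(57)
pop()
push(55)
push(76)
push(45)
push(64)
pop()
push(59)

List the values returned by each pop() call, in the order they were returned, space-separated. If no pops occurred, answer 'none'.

Answer: 44 43 53 57 45

Derivation:
push(53): heap contents = [53]
push(44): heap contents = [44, 53]
pop() → 44: heap contents = [53]
push(43): heap contents = [43, 53]
pop() → 43: heap contents = [53]
pop() → 53: heap contents = []
push(57): heap contents = [57]
pop() → 57: heap contents = []
push(55): heap contents = [55]
push(76): heap contents = [55, 76]
push(45): heap contents = [45, 55, 76]
push(64): heap contents = [45, 55, 64, 76]
pop() → 45: heap contents = [55, 64, 76]
push(59): heap contents = [55, 59, 64, 76]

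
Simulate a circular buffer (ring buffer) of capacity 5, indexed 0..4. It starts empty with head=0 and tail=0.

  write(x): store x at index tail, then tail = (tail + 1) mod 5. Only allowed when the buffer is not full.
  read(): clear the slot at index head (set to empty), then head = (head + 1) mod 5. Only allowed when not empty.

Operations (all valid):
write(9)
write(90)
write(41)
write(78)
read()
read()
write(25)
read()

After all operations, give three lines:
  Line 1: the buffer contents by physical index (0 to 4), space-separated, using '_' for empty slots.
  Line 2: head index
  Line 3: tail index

write(9): buf=[9 _ _ _ _], head=0, tail=1, size=1
write(90): buf=[9 90 _ _ _], head=0, tail=2, size=2
write(41): buf=[9 90 41 _ _], head=0, tail=3, size=3
write(78): buf=[9 90 41 78 _], head=0, tail=4, size=4
read(): buf=[_ 90 41 78 _], head=1, tail=4, size=3
read(): buf=[_ _ 41 78 _], head=2, tail=4, size=2
write(25): buf=[_ _ 41 78 25], head=2, tail=0, size=3
read(): buf=[_ _ _ 78 25], head=3, tail=0, size=2

Answer: _ _ _ 78 25
3
0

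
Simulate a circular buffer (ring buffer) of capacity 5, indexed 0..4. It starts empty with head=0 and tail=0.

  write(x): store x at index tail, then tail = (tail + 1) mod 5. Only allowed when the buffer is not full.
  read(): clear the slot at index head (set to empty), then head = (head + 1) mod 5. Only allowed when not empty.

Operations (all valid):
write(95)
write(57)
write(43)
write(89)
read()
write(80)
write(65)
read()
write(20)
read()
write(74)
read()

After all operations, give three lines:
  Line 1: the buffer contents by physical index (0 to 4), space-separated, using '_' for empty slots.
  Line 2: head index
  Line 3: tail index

write(95): buf=[95 _ _ _ _], head=0, tail=1, size=1
write(57): buf=[95 57 _ _ _], head=0, tail=2, size=2
write(43): buf=[95 57 43 _ _], head=0, tail=3, size=3
write(89): buf=[95 57 43 89 _], head=0, tail=4, size=4
read(): buf=[_ 57 43 89 _], head=1, tail=4, size=3
write(80): buf=[_ 57 43 89 80], head=1, tail=0, size=4
write(65): buf=[65 57 43 89 80], head=1, tail=1, size=5
read(): buf=[65 _ 43 89 80], head=2, tail=1, size=4
write(20): buf=[65 20 43 89 80], head=2, tail=2, size=5
read(): buf=[65 20 _ 89 80], head=3, tail=2, size=4
write(74): buf=[65 20 74 89 80], head=3, tail=3, size=5
read(): buf=[65 20 74 _ 80], head=4, tail=3, size=4

Answer: 65 20 74 _ 80
4
3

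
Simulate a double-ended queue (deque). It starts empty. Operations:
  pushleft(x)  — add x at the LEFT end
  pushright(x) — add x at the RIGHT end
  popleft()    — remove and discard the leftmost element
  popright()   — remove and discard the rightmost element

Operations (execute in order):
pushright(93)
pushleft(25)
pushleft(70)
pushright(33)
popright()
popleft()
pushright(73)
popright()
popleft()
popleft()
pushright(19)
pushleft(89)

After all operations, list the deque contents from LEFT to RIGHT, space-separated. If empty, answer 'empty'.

pushright(93): [93]
pushleft(25): [25, 93]
pushleft(70): [70, 25, 93]
pushright(33): [70, 25, 93, 33]
popright(): [70, 25, 93]
popleft(): [25, 93]
pushright(73): [25, 93, 73]
popright(): [25, 93]
popleft(): [93]
popleft(): []
pushright(19): [19]
pushleft(89): [89, 19]

Answer: 89 19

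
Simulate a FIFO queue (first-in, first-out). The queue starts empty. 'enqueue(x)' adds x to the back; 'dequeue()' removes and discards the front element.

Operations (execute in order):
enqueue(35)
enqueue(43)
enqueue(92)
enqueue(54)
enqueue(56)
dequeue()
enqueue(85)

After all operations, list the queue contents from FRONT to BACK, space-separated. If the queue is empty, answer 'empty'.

enqueue(35): [35]
enqueue(43): [35, 43]
enqueue(92): [35, 43, 92]
enqueue(54): [35, 43, 92, 54]
enqueue(56): [35, 43, 92, 54, 56]
dequeue(): [43, 92, 54, 56]
enqueue(85): [43, 92, 54, 56, 85]

Answer: 43 92 54 56 85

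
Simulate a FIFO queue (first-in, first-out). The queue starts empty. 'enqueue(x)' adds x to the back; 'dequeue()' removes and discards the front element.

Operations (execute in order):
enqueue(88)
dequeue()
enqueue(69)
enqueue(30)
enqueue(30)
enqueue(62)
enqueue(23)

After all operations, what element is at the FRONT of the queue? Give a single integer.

Answer: 69

Derivation:
enqueue(88): queue = [88]
dequeue(): queue = []
enqueue(69): queue = [69]
enqueue(30): queue = [69, 30]
enqueue(30): queue = [69, 30, 30]
enqueue(62): queue = [69, 30, 30, 62]
enqueue(23): queue = [69, 30, 30, 62, 23]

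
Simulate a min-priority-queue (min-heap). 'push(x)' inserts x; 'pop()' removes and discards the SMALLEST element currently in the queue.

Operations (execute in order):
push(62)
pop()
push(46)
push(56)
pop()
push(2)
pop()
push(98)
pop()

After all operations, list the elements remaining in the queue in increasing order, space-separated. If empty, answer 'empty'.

Answer: 98

Derivation:
push(62): heap contents = [62]
pop() → 62: heap contents = []
push(46): heap contents = [46]
push(56): heap contents = [46, 56]
pop() → 46: heap contents = [56]
push(2): heap contents = [2, 56]
pop() → 2: heap contents = [56]
push(98): heap contents = [56, 98]
pop() → 56: heap contents = [98]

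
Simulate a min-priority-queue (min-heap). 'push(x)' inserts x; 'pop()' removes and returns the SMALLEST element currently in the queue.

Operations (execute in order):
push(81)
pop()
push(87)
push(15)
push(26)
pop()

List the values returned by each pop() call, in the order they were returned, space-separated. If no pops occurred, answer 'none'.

push(81): heap contents = [81]
pop() → 81: heap contents = []
push(87): heap contents = [87]
push(15): heap contents = [15, 87]
push(26): heap contents = [15, 26, 87]
pop() → 15: heap contents = [26, 87]

Answer: 81 15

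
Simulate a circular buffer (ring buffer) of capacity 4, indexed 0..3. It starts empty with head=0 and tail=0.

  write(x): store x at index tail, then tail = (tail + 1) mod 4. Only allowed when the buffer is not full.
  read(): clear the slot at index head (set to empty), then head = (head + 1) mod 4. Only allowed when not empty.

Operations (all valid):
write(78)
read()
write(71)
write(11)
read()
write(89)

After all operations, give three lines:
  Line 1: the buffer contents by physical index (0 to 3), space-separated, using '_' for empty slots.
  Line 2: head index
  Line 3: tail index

write(78): buf=[78 _ _ _], head=0, tail=1, size=1
read(): buf=[_ _ _ _], head=1, tail=1, size=0
write(71): buf=[_ 71 _ _], head=1, tail=2, size=1
write(11): buf=[_ 71 11 _], head=1, tail=3, size=2
read(): buf=[_ _ 11 _], head=2, tail=3, size=1
write(89): buf=[_ _ 11 89], head=2, tail=0, size=2

Answer: _ _ 11 89
2
0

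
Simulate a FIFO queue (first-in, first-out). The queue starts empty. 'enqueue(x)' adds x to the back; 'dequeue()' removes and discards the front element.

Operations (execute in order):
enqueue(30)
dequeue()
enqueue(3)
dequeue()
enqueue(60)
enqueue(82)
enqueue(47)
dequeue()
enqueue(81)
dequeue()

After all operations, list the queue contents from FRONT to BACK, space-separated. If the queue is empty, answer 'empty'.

Answer: 47 81

Derivation:
enqueue(30): [30]
dequeue(): []
enqueue(3): [3]
dequeue(): []
enqueue(60): [60]
enqueue(82): [60, 82]
enqueue(47): [60, 82, 47]
dequeue(): [82, 47]
enqueue(81): [82, 47, 81]
dequeue(): [47, 81]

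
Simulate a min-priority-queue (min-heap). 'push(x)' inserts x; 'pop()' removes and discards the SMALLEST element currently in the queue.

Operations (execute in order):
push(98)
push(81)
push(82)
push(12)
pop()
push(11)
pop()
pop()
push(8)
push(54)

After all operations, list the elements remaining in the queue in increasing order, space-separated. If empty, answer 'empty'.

push(98): heap contents = [98]
push(81): heap contents = [81, 98]
push(82): heap contents = [81, 82, 98]
push(12): heap contents = [12, 81, 82, 98]
pop() → 12: heap contents = [81, 82, 98]
push(11): heap contents = [11, 81, 82, 98]
pop() → 11: heap contents = [81, 82, 98]
pop() → 81: heap contents = [82, 98]
push(8): heap contents = [8, 82, 98]
push(54): heap contents = [8, 54, 82, 98]

Answer: 8 54 82 98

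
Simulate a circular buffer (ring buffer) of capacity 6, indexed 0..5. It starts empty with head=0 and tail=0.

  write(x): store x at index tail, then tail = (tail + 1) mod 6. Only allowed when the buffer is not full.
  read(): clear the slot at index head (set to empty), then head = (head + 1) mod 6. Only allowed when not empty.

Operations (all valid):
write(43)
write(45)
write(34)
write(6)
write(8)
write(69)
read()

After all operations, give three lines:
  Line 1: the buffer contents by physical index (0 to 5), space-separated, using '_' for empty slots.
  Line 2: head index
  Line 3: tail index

write(43): buf=[43 _ _ _ _ _], head=0, tail=1, size=1
write(45): buf=[43 45 _ _ _ _], head=0, tail=2, size=2
write(34): buf=[43 45 34 _ _ _], head=0, tail=3, size=3
write(6): buf=[43 45 34 6 _ _], head=0, tail=4, size=4
write(8): buf=[43 45 34 6 8 _], head=0, tail=5, size=5
write(69): buf=[43 45 34 6 8 69], head=0, tail=0, size=6
read(): buf=[_ 45 34 6 8 69], head=1, tail=0, size=5

Answer: _ 45 34 6 8 69
1
0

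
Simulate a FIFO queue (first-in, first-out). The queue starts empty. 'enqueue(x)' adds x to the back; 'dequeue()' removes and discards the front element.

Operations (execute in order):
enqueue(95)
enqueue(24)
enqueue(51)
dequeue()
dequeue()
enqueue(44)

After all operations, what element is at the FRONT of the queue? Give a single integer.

Answer: 51

Derivation:
enqueue(95): queue = [95]
enqueue(24): queue = [95, 24]
enqueue(51): queue = [95, 24, 51]
dequeue(): queue = [24, 51]
dequeue(): queue = [51]
enqueue(44): queue = [51, 44]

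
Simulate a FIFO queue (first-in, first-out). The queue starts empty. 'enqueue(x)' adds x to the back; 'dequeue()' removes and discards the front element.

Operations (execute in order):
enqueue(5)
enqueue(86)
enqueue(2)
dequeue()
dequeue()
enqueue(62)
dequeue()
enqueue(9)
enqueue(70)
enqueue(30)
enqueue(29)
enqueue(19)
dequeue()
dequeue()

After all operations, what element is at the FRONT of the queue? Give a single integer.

enqueue(5): queue = [5]
enqueue(86): queue = [5, 86]
enqueue(2): queue = [5, 86, 2]
dequeue(): queue = [86, 2]
dequeue(): queue = [2]
enqueue(62): queue = [2, 62]
dequeue(): queue = [62]
enqueue(9): queue = [62, 9]
enqueue(70): queue = [62, 9, 70]
enqueue(30): queue = [62, 9, 70, 30]
enqueue(29): queue = [62, 9, 70, 30, 29]
enqueue(19): queue = [62, 9, 70, 30, 29, 19]
dequeue(): queue = [9, 70, 30, 29, 19]
dequeue(): queue = [70, 30, 29, 19]

Answer: 70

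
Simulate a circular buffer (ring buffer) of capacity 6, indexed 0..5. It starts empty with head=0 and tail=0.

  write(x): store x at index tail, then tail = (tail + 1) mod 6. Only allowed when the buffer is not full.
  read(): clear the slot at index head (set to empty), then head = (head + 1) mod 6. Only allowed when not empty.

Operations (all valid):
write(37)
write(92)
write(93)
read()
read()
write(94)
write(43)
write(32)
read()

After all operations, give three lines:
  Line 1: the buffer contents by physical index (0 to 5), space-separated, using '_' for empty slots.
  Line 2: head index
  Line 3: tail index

Answer: _ _ _ 94 43 32
3
0

Derivation:
write(37): buf=[37 _ _ _ _ _], head=0, tail=1, size=1
write(92): buf=[37 92 _ _ _ _], head=0, tail=2, size=2
write(93): buf=[37 92 93 _ _ _], head=0, tail=3, size=3
read(): buf=[_ 92 93 _ _ _], head=1, tail=3, size=2
read(): buf=[_ _ 93 _ _ _], head=2, tail=3, size=1
write(94): buf=[_ _ 93 94 _ _], head=2, tail=4, size=2
write(43): buf=[_ _ 93 94 43 _], head=2, tail=5, size=3
write(32): buf=[_ _ 93 94 43 32], head=2, tail=0, size=4
read(): buf=[_ _ _ 94 43 32], head=3, tail=0, size=3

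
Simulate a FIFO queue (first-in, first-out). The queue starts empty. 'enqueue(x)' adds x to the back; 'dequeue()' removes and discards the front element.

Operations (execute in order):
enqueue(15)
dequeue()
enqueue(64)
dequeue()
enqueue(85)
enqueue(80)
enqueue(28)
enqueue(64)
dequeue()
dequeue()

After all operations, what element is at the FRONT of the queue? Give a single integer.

enqueue(15): queue = [15]
dequeue(): queue = []
enqueue(64): queue = [64]
dequeue(): queue = []
enqueue(85): queue = [85]
enqueue(80): queue = [85, 80]
enqueue(28): queue = [85, 80, 28]
enqueue(64): queue = [85, 80, 28, 64]
dequeue(): queue = [80, 28, 64]
dequeue(): queue = [28, 64]

Answer: 28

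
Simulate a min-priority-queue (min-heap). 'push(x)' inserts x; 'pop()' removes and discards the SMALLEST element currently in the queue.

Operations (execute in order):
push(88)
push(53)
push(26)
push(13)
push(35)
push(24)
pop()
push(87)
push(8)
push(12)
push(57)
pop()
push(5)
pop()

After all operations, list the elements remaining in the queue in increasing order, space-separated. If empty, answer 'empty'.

Answer: 12 24 26 35 53 57 87 88

Derivation:
push(88): heap contents = [88]
push(53): heap contents = [53, 88]
push(26): heap contents = [26, 53, 88]
push(13): heap contents = [13, 26, 53, 88]
push(35): heap contents = [13, 26, 35, 53, 88]
push(24): heap contents = [13, 24, 26, 35, 53, 88]
pop() → 13: heap contents = [24, 26, 35, 53, 88]
push(87): heap contents = [24, 26, 35, 53, 87, 88]
push(8): heap contents = [8, 24, 26, 35, 53, 87, 88]
push(12): heap contents = [8, 12, 24, 26, 35, 53, 87, 88]
push(57): heap contents = [8, 12, 24, 26, 35, 53, 57, 87, 88]
pop() → 8: heap contents = [12, 24, 26, 35, 53, 57, 87, 88]
push(5): heap contents = [5, 12, 24, 26, 35, 53, 57, 87, 88]
pop() → 5: heap contents = [12, 24, 26, 35, 53, 57, 87, 88]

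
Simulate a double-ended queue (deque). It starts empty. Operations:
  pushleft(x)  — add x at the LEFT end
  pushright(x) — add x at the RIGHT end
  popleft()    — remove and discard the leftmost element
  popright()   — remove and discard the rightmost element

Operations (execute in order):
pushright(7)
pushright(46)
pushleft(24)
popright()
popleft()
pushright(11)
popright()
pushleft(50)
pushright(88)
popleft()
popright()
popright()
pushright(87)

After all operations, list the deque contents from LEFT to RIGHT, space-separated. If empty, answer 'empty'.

Answer: 87

Derivation:
pushright(7): [7]
pushright(46): [7, 46]
pushleft(24): [24, 7, 46]
popright(): [24, 7]
popleft(): [7]
pushright(11): [7, 11]
popright(): [7]
pushleft(50): [50, 7]
pushright(88): [50, 7, 88]
popleft(): [7, 88]
popright(): [7]
popright(): []
pushright(87): [87]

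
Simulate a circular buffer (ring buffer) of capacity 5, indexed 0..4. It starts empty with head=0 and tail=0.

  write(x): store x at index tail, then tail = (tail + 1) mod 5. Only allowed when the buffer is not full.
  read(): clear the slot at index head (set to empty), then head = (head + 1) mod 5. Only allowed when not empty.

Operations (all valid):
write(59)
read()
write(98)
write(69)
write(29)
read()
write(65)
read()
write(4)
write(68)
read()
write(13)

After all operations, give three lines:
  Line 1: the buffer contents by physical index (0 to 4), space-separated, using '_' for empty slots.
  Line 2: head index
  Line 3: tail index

Answer: 4 68 13 _ 65
4
3

Derivation:
write(59): buf=[59 _ _ _ _], head=0, tail=1, size=1
read(): buf=[_ _ _ _ _], head=1, tail=1, size=0
write(98): buf=[_ 98 _ _ _], head=1, tail=2, size=1
write(69): buf=[_ 98 69 _ _], head=1, tail=3, size=2
write(29): buf=[_ 98 69 29 _], head=1, tail=4, size=3
read(): buf=[_ _ 69 29 _], head=2, tail=4, size=2
write(65): buf=[_ _ 69 29 65], head=2, tail=0, size=3
read(): buf=[_ _ _ 29 65], head=3, tail=0, size=2
write(4): buf=[4 _ _ 29 65], head=3, tail=1, size=3
write(68): buf=[4 68 _ 29 65], head=3, tail=2, size=4
read(): buf=[4 68 _ _ 65], head=4, tail=2, size=3
write(13): buf=[4 68 13 _ 65], head=4, tail=3, size=4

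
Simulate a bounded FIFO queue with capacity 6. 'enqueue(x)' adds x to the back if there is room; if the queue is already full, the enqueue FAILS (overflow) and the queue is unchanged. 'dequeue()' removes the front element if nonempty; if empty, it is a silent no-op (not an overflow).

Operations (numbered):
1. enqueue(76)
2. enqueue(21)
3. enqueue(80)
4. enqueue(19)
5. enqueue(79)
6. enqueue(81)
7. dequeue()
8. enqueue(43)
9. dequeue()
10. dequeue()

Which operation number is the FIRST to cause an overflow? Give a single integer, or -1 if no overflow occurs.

Answer: -1

Derivation:
1. enqueue(76): size=1
2. enqueue(21): size=2
3. enqueue(80): size=3
4. enqueue(19): size=4
5. enqueue(79): size=5
6. enqueue(81): size=6
7. dequeue(): size=5
8. enqueue(43): size=6
9. dequeue(): size=5
10. dequeue(): size=4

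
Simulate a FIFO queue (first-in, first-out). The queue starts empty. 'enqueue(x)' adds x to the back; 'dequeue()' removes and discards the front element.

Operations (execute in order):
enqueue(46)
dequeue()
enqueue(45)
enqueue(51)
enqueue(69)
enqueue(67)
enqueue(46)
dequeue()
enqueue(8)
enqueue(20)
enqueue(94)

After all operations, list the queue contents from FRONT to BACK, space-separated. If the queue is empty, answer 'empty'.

Answer: 51 69 67 46 8 20 94

Derivation:
enqueue(46): [46]
dequeue(): []
enqueue(45): [45]
enqueue(51): [45, 51]
enqueue(69): [45, 51, 69]
enqueue(67): [45, 51, 69, 67]
enqueue(46): [45, 51, 69, 67, 46]
dequeue(): [51, 69, 67, 46]
enqueue(8): [51, 69, 67, 46, 8]
enqueue(20): [51, 69, 67, 46, 8, 20]
enqueue(94): [51, 69, 67, 46, 8, 20, 94]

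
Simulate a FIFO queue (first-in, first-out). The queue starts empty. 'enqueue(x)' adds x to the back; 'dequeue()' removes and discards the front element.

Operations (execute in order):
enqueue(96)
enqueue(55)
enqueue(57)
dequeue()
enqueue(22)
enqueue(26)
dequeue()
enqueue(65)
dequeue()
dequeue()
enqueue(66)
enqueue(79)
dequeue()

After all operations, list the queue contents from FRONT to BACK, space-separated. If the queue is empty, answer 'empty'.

enqueue(96): [96]
enqueue(55): [96, 55]
enqueue(57): [96, 55, 57]
dequeue(): [55, 57]
enqueue(22): [55, 57, 22]
enqueue(26): [55, 57, 22, 26]
dequeue(): [57, 22, 26]
enqueue(65): [57, 22, 26, 65]
dequeue(): [22, 26, 65]
dequeue(): [26, 65]
enqueue(66): [26, 65, 66]
enqueue(79): [26, 65, 66, 79]
dequeue(): [65, 66, 79]

Answer: 65 66 79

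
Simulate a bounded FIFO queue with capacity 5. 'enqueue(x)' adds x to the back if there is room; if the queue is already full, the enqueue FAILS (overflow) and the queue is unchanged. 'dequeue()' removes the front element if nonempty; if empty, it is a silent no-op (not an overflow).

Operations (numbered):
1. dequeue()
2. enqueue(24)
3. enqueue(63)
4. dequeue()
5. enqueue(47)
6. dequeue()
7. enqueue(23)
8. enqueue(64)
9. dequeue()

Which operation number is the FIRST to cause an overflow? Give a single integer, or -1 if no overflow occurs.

Answer: -1

Derivation:
1. dequeue(): empty, no-op, size=0
2. enqueue(24): size=1
3. enqueue(63): size=2
4. dequeue(): size=1
5. enqueue(47): size=2
6. dequeue(): size=1
7. enqueue(23): size=2
8. enqueue(64): size=3
9. dequeue(): size=2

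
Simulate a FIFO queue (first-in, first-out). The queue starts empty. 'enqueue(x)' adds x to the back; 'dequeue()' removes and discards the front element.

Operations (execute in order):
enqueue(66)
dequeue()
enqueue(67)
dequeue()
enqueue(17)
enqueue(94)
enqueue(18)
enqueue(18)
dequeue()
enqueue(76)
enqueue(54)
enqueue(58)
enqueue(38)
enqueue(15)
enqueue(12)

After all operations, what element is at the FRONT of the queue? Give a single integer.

Answer: 94

Derivation:
enqueue(66): queue = [66]
dequeue(): queue = []
enqueue(67): queue = [67]
dequeue(): queue = []
enqueue(17): queue = [17]
enqueue(94): queue = [17, 94]
enqueue(18): queue = [17, 94, 18]
enqueue(18): queue = [17, 94, 18, 18]
dequeue(): queue = [94, 18, 18]
enqueue(76): queue = [94, 18, 18, 76]
enqueue(54): queue = [94, 18, 18, 76, 54]
enqueue(58): queue = [94, 18, 18, 76, 54, 58]
enqueue(38): queue = [94, 18, 18, 76, 54, 58, 38]
enqueue(15): queue = [94, 18, 18, 76, 54, 58, 38, 15]
enqueue(12): queue = [94, 18, 18, 76, 54, 58, 38, 15, 12]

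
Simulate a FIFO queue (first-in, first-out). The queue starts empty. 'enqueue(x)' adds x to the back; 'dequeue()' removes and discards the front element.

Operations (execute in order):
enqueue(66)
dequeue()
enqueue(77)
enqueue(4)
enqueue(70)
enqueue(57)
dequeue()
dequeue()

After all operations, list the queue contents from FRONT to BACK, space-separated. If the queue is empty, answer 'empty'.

Answer: 70 57

Derivation:
enqueue(66): [66]
dequeue(): []
enqueue(77): [77]
enqueue(4): [77, 4]
enqueue(70): [77, 4, 70]
enqueue(57): [77, 4, 70, 57]
dequeue(): [4, 70, 57]
dequeue(): [70, 57]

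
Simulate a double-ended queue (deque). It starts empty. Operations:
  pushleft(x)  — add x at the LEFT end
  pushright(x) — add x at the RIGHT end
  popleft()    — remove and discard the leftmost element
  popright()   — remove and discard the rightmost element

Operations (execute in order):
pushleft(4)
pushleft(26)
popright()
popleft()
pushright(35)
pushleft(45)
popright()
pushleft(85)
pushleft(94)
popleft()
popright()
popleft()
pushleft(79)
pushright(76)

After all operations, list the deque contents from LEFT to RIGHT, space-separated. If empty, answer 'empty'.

pushleft(4): [4]
pushleft(26): [26, 4]
popright(): [26]
popleft(): []
pushright(35): [35]
pushleft(45): [45, 35]
popright(): [45]
pushleft(85): [85, 45]
pushleft(94): [94, 85, 45]
popleft(): [85, 45]
popright(): [85]
popleft(): []
pushleft(79): [79]
pushright(76): [79, 76]

Answer: 79 76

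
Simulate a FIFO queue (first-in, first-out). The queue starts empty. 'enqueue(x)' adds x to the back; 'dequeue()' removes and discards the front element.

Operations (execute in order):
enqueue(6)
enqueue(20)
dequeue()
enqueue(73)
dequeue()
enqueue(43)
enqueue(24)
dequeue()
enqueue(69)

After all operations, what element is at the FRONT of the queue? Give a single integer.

Answer: 43

Derivation:
enqueue(6): queue = [6]
enqueue(20): queue = [6, 20]
dequeue(): queue = [20]
enqueue(73): queue = [20, 73]
dequeue(): queue = [73]
enqueue(43): queue = [73, 43]
enqueue(24): queue = [73, 43, 24]
dequeue(): queue = [43, 24]
enqueue(69): queue = [43, 24, 69]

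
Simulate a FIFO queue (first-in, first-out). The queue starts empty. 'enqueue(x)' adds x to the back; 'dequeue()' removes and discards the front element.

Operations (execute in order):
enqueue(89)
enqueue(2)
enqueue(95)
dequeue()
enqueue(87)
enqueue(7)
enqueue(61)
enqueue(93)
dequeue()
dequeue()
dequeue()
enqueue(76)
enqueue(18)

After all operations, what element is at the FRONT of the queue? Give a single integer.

enqueue(89): queue = [89]
enqueue(2): queue = [89, 2]
enqueue(95): queue = [89, 2, 95]
dequeue(): queue = [2, 95]
enqueue(87): queue = [2, 95, 87]
enqueue(7): queue = [2, 95, 87, 7]
enqueue(61): queue = [2, 95, 87, 7, 61]
enqueue(93): queue = [2, 95, 87, 7, 61, 93]
dequeue(): queue = [95, 87, 7, 61, 93]
dequeue(): queue = [87, 7, 61, 93]
dequeue(): queue = [7, 61, 93]
enqueue(76): queue = [7, 61, 93, 76]
enqueue(18): queue = [7, 61, 93, 76, 18]

Answer: 7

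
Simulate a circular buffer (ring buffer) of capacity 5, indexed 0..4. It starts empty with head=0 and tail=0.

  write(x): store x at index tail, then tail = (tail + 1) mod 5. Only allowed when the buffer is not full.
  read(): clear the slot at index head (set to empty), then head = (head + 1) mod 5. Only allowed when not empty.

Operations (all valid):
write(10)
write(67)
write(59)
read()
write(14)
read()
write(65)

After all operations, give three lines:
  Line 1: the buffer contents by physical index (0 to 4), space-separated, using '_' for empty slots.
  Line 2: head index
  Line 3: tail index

write(10): buf=[10 _ _ _ _], head=0, tail=1, size=1
write(67): buf=[10 67 _ _ _], head=0, tail=2, size=2
write(59): buf=[10 67 59 _ _], head=0, tail=3, size=3
read(): buf=[_ 67 59 _ _], head=1, tail=3, size=2
write(14): buf=[_ 67 59 14 _], head=1, tail=4, size=3
read(): buf=[_ _ 59 14 _], head=2, tail=4, size=2
write(65): buf=[_ _ 59 14 65], head=2, tail=0, size=3

Answer: _ _ 59 14 65
2
0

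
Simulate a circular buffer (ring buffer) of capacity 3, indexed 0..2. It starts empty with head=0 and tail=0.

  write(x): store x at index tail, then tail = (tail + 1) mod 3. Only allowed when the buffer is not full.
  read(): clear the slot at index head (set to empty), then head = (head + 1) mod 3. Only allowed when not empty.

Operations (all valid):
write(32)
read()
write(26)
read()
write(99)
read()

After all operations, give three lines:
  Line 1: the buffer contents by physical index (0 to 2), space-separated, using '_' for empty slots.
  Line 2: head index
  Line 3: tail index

write(32): buf=[32 _ _], head=0, tail=1, size=1
read(): buf=[_ _ _], head=1, tail=1, size=0
write(26): buf=[_ 26 _], head=1, tail=2, size=1
read(): buf=[_ _ _], head=2, tail=2, size=0
write(99): buf=[_ _ 99], head=2, tail=0, size=1
read(): buf=[_ _ _], head=0, tail=0, size=0

Answer: _ _ _
0
0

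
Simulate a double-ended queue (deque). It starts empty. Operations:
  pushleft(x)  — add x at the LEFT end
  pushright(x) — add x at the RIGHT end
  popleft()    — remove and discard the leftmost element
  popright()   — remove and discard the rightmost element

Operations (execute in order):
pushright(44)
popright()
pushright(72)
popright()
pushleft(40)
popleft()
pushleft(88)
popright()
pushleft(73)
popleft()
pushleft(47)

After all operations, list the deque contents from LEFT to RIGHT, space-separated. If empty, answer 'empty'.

Answer: 47

Derivation:
pushright(44): [44]
popright(): []
pushright(72): [72]
popright(): []
pushleft(40): [40]
popleft(): []
pushleft(88): [88]
popright(): []
pushleft(73): [73]
popleft(): []
pushleft(47): [47]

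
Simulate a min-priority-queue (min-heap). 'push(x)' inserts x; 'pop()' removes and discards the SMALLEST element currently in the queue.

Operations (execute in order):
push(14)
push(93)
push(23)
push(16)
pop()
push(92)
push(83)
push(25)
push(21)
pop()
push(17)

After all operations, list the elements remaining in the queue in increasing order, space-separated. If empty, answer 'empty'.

Answer: 17 21 23 25 83 92 93

Derivation:
push(14): heap contents = [14]
push(93): heap contents = [14, 93]
push(23): heap contents = [14, 23, 93]
push(16): heap contents = [14, 16, 23, 93]
pop() → 14: heap contents = [16, 23, 93]
push(92): heap contents = [16, 23, 92, 93]
push(83): heap contents = [16, 23, 83, 92, 93]
push(25): heap contents = [16, 23, 25, 83, 92, 93]
push(21): heap contents = [16, 21, 23, 25, 83, 92, 93]
pop() → 16: heap contents = [21, 23, 25, 83, 92, 93]
push(17): heap contents = [17, 21, 23, 25, 83, 92, 93]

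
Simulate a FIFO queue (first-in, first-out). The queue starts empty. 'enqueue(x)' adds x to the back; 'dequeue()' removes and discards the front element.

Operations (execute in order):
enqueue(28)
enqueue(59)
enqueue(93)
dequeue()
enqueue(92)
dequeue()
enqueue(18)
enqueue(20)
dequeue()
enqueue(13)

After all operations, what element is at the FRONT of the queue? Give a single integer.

Answer: 92

Derivation:
enqueue(28): queue = [28]
enqueue(59): queue = [28, 59]
enqueue(93): queue = [28, 59, 93]
dequeue(): queue = [59, 93]
enqueue(92): queue = [59, 93, 92]
dequeue(): queue = [93, 92]
enqueue(18): queue = [93, 92, 18]
enqueue(20): queue = [93, 92, 18, 20]
dequeue(): queue = [92, 18, 20]
enqueue(13): queue = [92, 18, 20, 13]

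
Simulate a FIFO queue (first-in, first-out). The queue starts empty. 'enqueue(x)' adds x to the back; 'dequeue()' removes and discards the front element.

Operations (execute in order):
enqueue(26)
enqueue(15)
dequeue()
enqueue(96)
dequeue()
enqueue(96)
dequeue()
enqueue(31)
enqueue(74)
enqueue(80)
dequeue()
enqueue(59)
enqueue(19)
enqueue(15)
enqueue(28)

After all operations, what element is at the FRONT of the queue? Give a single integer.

enqueue(26): queue = [26]
enqueue(15): queue = [26, 15]
dequeue(): queue = [15]
enqueue(96): queue = [15, 96]
dequeue(): queue = [96]
enqueue(96): queue = [96, 96]
dequeue(): queue = [96]
enqueue(31): queue = [96, 31]
enqueue(74): queue = [96, 31, 74]
enqueue(80): queue = [96, 31, 74, 80]
dequeue(): queue = [31, 74, 80]
enqueue(59): queue = [31, 74, 80, 59]
enqueue(19): queue = [31, 74, 80, 59, 19]
enqueue(15): queue = [31, 74, 80, 59, 19, 15]
enqueue(28): queue = [31, 74, 80, 59, 19, 15, 28]

Answer: 31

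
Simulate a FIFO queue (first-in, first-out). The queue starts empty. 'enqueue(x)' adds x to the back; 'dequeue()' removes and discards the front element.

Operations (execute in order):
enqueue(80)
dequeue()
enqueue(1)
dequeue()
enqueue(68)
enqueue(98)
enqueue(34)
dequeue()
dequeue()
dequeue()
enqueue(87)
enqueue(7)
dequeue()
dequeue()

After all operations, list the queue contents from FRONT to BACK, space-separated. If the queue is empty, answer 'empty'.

enqueue(80): [80]
dequeue(): []
enqueue(1): [1]
dequeue(): []
enqueue(68): [68]
enqueue(98): [68, 98]
enqueue(34): [68, 98, 34]
dequeue(): [98, 34]
dequeue(): [34]
dequeue(): []
enqueue(87): [87]
enqueue(7): [87, 7]
dequeue(): [7]
dequeue(): []

Answer: empty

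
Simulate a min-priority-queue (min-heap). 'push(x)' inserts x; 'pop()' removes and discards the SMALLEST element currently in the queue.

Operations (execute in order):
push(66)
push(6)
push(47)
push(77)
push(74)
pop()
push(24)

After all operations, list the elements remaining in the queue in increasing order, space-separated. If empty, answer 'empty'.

push(66): heap contents = [66]
push(6): heap contents = [6, 66]
push(47): heap contents = [6, 47, 66]
push(77): heap contents = [6, 47, 66, 77]
push(74): heap contents = [6, 47, 66, 74, 77]
pop() → 6: heap contents = [47, 66, 74, 77]
push(24): heap contents = [24, 47, 66, 74, 77]

Answer: 24 47 66 74 77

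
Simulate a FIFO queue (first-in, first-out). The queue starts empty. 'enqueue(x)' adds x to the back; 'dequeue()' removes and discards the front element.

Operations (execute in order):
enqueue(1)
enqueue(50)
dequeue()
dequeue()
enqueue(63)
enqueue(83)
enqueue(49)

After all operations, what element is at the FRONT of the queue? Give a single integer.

enqueue(1): queue = [1]
enqueue(50): queue = [1, 50]
dequeue(): queue = [50]
dequeue(): queue = []
enqueue(63): queue = [63]
enqueue(83): queue = [63, 83]
enqueue(49): queue = [63, 83, 49]

Answer: 63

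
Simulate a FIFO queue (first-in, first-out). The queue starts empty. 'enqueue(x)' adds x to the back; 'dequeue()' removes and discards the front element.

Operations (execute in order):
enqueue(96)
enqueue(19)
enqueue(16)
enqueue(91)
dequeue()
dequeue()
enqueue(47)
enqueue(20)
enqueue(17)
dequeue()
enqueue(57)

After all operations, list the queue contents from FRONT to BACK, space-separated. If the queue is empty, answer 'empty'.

Answer: 91 47 20 17 57

Derivation:
enqueue(96): [96]
enqueue(19): [96, 19]
enqueue(16): [96, 19, 16]
enqueue(91): [96, 19, 16, 91]
dequeue(): [19, 16, 91]
dequeue(): [16, 91]
enqueue(47): [16, 91, 47]
enqueue(20): [16, 91, 47, 20]
enqueue(17): [16, 91, 47, 20, 17]
dequeue(): [91, 47, 20, 17]
enqueue(57): [91, 47, 20, 17, 57]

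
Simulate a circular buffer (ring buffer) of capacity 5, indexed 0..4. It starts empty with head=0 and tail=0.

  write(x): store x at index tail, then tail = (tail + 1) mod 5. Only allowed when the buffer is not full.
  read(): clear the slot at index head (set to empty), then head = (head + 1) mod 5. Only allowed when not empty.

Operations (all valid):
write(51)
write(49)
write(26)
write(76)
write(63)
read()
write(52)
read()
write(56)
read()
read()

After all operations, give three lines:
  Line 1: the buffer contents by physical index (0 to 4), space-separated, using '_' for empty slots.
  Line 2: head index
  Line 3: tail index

write(51): buf=[51 _ _ _ _], head=0, tail=1, size=1
write(49): buf=[51 49 _ _ _], head=0, tail=2, size=2
write(26): buf=[51 49 26 _ _], head=0, tail=3, size=3
write(76): buf=[51 49 26 76 _], head=0, tail=4, size=4
write(63): buf=[51 49 26 76 63], head=0, tail=0, size=5
read(): buf=[_ 49 26 76 63], head=1, tail=0, size=4
write(52): buf=[52 49 26 76 63], head=1, tail=1, size=5
read(): buf=[52 _ 26 76 63], head=2, tail=1, size=4
write(56): buf=[52 56 26 76 63], head=2, tail=2, size=5
read(): buf=[52 56 _ 76 63], head=3, tail=2, size=4
read(): buf=[52 56 _ _ 63], head=4, tail=2, size=3

Answer: 52 56 _ _ 63
4
2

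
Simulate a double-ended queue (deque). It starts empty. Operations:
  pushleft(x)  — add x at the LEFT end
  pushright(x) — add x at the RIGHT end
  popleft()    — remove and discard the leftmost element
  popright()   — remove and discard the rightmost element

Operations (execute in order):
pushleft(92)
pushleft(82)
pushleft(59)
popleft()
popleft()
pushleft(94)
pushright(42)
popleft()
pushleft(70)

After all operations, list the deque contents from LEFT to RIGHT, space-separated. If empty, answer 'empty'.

pushleft(92): [92]
pushleft(82): [82, 92]
pushleft(59): [59, 82, 92]
popleft(): [82, 92]
popleft(): [92]
pushleft(94): [94, 92]
pushright(42): [94, 92, 42]
popleft(): [92, 42]
pushleft(70): [70, 92, 42]

Answer: 70 92 42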